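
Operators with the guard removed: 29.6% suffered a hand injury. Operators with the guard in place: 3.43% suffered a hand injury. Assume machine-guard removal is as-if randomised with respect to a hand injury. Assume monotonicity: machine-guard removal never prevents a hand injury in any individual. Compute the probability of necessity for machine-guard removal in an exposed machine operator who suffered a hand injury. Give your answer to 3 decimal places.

PN ≈ 0.884

p₁ = 0.296, p₀ = 0.0343.
Under exogeneity and monotonicity, PN = (p₁ − p₀) / p₁.
PN = (0.296 − 0.0343) / 0.296 = 0.2617 / 0.296 ≈ 0.8841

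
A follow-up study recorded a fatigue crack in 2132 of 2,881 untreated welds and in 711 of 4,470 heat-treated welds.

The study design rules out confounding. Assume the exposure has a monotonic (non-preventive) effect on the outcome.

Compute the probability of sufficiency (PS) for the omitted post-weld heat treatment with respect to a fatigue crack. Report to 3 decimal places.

p₁ = P(outcome | exposed) = 2132/2881 = 0.74002
p₀ = P(outcome | unexposed) = 711/4470 = 0.15906
Under exogeneity and monotonicity, PS = (p₁ − p₀) / (1 − p₀).
PS = (0.74002 − 0.15906) / (1 − 0.15906) = 0.58096 / 0.84094 ≈ 0.6908

PS ≈ 0.691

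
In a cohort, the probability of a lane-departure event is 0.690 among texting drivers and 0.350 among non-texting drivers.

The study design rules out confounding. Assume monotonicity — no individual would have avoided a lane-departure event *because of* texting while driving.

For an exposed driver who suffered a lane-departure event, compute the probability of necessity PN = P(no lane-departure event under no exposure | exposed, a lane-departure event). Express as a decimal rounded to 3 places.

PN ≈ 0.493

Let p₁ = 0.69, p₀ = 0.35.
Under exogeneity and monotonicity, PN = (p₁ − p₀) / p₁.
PN = (0.69 − 0.35) / 0.69 = 0.34 / 0.69 ≈ 0.4928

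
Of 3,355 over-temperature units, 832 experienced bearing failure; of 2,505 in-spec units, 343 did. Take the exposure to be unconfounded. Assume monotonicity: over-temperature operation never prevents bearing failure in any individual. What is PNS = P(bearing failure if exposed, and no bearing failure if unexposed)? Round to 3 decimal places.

PNS ≈ 0.111

p₁ = P(outcome | exposed) = 832/3355 = 0.24799
p₀ = P(outcome | unexposed) = 343/2505 = 0.13693
Under exogeneity and monotonicity, PNS = p₁ − p₀.
PNS = 0.24799 − 0.13693 = 0.11106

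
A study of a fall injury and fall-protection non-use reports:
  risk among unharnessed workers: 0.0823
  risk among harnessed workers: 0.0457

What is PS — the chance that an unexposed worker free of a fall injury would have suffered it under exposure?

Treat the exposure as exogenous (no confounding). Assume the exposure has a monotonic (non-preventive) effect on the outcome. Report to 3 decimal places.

Let p₁ = 0.0823, p₀ = 0.0457.
Under exogeneity and monotonicity, PS = (p₁ − p₀) / (1 − p₀).
PS = (0.0823 − 0.0457) / (1 − 0.0457) = 0.0366 / 0.9543 ≈ 0.0384

PS ≈ 0.038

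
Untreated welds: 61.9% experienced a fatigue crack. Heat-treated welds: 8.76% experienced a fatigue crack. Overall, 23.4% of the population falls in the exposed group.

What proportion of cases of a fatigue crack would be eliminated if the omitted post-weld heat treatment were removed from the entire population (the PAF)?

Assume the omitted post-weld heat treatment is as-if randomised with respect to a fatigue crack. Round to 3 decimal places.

PAF ≈ 0.587

p₁ = 0.619, p₀ = 0.0876.
Overall risk P(Y=1) = π·p₁ + (1−π)·p₀ = 0.234×0.619 + 0.766×0.0876 = 0.21195.
Under exogeneity, PAF = [P(Y=1) − p₀] / P(Y=1).
PAF = (0.21195 − 0.0876) / 0.21195 ≈ 0.5867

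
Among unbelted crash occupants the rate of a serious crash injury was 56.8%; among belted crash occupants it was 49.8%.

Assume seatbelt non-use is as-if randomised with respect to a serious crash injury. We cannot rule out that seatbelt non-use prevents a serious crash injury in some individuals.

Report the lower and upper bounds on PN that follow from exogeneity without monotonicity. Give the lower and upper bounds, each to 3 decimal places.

0.123 ≤ PN ≤ 0.884

p₁ = 0.568, p₀ = 0.498.
Under exogeneity alone the bounds on PN are max{0,(p₁−p₀)/p₁} ≤ PN ≤ min{1,(1−p₀)/p₁}.
  lower = (p₁ − p₀)/p₁ = 0.07 / 0.568 ≈ 0.1232
  upper = min{1, (1 − p₀)/p₁} = 0.502 / 0.568 ≈ 0.8838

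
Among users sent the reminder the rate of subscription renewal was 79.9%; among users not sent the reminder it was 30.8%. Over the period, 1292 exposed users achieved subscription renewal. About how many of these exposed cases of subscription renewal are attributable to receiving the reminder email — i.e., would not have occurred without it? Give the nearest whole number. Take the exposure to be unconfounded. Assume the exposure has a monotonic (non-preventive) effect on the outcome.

p₁ = 0.799, p₀ = 0.308.
PN = (p₁ − p₀)/p₁ = (0.799 − 0.308) / 0.799 ≈ 0.61452.
Attributable cases ≈ PN × (exposed cases) = 0.61452 × 1292 ≈ 793.96.

about 794 cases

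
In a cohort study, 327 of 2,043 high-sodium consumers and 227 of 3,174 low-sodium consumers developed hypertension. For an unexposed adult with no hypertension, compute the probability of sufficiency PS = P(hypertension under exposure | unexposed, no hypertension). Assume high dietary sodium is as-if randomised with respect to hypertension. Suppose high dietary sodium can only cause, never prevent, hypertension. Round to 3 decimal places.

PS ≈ 0.095

p₁ = P(outcome | exposed) = 327/2043 = 0.16006
p₀ = P(outcome | unexposed) = 227/3174 = 0.071519
Under exogeneity and monotonicity, PS = (p₁ − p₀) / (1 − p₀).
PS = (0.16006 − 0.071519) / (1 − 0.071519) = 0.08854 / 0.92848 ≈ 0.0954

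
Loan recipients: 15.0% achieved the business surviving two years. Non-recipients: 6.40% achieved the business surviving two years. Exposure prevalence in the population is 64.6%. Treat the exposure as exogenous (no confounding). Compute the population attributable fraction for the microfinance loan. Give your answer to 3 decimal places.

PAF ≈ 0.465

p₁ = 0.15, p₀ = 0.064.
Overall risk P(Y=1) = π·p₁ + (1−π)·p₀ = 0.646×0.15 + 0.354×0.064 = 0.11956.
Under exogeneity, PAF = [P(Y=1) − p₀] / P(Y=1).
PAF = (0.11956 − 0.064) / 0.11956 ≈ 0.4647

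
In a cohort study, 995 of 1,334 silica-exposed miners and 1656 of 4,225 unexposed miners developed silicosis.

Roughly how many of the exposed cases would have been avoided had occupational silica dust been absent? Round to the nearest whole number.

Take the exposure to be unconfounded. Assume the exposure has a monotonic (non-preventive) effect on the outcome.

p₁ = P(outcome | exposed) = 995/1334 = 0.74588
p₀ = P(outcome | unexposed) = 1656/4225 = 0.39195
PN = (p₁ − p₀)/p₁ = (0.74588 − 0.39195) / 0.74588 ≈ 0.47451.
Attributable cases ≈ PN × (exposed cases) = 0.47451 × 995 ≈ 472.14.

about 472 cases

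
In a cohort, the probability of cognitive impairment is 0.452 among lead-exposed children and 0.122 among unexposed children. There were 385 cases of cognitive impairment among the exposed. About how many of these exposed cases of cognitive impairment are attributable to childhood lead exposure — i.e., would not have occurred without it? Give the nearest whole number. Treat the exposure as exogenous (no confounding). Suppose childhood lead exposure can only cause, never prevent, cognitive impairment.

about 281 cases

Let p₁ = 0.452, p₀ = 0.122.
PN = (p₁ − p₀)/p₁ = (0.452 − 0.122) / 0.452 ≈ 0.73009.
Attributable cases ≈ PN × (exposed cases) = 0.73009 × 385 ≈ 281.08.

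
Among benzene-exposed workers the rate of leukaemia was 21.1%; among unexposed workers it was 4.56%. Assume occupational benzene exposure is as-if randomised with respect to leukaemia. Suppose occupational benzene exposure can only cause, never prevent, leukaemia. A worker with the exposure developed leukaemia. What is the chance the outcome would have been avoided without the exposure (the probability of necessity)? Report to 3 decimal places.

p₁ = 0.211, p₀ = 0.0456.
Under exogeneity and monotonicity, PN = (p₁ − p₀) / p₁.
PN = (0.211 − 0.0456) / 0.211 = 0.1654 / 0.211 ≈ 0.7839

PN ≈ 0.784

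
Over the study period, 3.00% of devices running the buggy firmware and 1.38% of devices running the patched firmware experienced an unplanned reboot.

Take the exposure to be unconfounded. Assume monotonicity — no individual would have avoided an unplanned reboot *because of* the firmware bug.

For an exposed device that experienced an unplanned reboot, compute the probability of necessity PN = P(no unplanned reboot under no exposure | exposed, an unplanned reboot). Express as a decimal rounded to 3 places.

p₁ = 0.03, p₀ = 0.0138.
Under exogeneity and monotonicity, PN = (p₁ − p₀) / p₁.
PN = (0.03 − 0.0138) / 0.03 = 0.0162 / 0.03 ≈ 0.5400

PN ≈ 0.540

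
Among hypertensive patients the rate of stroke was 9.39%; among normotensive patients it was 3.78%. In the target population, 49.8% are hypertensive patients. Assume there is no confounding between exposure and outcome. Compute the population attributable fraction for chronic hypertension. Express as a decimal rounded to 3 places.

p₁ = 0.0939, p₀ = 0.0378.
Overall risk P(Y=1) = π·p₁ + (1−π)·p₀ = 0.498×0.0939 + 0.502×0.0378 = 0.065738.
Under exogeneity, PAF = [P(Y=1) − p₀] / P(Y=1).
PAF = (0.065738 − 0.0378) / 0.065738 ≈ 0.4250

PAF ≈ 0.425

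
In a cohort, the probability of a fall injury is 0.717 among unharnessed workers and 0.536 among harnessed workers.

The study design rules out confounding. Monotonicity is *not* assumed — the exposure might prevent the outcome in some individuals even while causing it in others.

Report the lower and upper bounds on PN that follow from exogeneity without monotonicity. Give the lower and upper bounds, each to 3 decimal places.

0.252 ≤ PN ≤ 0.647

Let p₁ = 0.717, p₀ = 0.536.
Under exogeneity alone the bounds on PN are max{0,(p₁−p₀)/p₁} ≤ PN ≤ min{1,(1−p₀)/p₁}.
  lower = (p₁ − p₀)/p₁ = 0.181 / 0.717 ≈ 0.2524
  upper = min{1, (1 − p₀)/p₁} = 0.464 / 0.717 ≈ 0.6471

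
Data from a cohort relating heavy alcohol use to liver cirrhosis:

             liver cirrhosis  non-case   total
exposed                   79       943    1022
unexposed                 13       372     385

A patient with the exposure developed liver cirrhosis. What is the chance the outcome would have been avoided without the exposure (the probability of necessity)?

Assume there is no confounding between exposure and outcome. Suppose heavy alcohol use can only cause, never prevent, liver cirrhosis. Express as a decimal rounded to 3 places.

p₁ = P(outcome | exposed) = 79/1022 = 0.077299
p₀ = P(outcome | unexposed) = 13/385 = 0.033766
Under exogeneity and monotonicity, PN = (p₁ − p₀)/p₁.
PN = (0.077299 − 0.033766) / 0.077299 ≈ 0.5632

PN ≈ 0.563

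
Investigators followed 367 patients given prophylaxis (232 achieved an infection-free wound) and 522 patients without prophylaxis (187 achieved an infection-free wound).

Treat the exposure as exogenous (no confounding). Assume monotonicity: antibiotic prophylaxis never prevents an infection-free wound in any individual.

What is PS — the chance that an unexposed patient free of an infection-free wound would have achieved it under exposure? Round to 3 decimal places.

PS ≈ 0.427

p₁ = P(outcome | exposed) = 232/367 = 0.63215
p₀ = P(outcome | unexposed) = 187/522 = 0.35824
Under exogeneity and monotonicity, PS = (p₁ − p₀) / (1 − p₀).
PS = (0.63215 − 0.35824) / (1 − 0.35824) = 0.27392 / 0.64176 ≈ 0.4268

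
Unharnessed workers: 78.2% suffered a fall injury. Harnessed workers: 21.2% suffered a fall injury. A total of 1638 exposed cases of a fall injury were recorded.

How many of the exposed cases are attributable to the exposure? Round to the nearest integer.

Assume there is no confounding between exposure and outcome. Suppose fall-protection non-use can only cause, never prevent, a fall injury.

about 1194 cases

p₁ = 0.782, p₀ = 0.212.
PN = (p₁ − p₀)/p₁ = (0.782 − 0.212) / 0.782 ≈ 0.72890.
Attributable cases ≈ PN × (exposed cases) = 0.72890 × 1638 ≈ 1193.94.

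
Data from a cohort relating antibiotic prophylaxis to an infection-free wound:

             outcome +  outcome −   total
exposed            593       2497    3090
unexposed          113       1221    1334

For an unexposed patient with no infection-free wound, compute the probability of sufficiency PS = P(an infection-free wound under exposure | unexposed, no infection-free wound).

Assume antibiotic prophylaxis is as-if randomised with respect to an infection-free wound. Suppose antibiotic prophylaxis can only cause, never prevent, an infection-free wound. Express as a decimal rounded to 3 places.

PS ≈ 0.117

p₁ = P(outcome | exposed) = 593/3090 = 0.19191
p₀ = P(outcome | unexposed) = 113/1334 = 0.084708
Under exogeneity and monotonicity, PS = (p₁ − p₀)/(1 − p₀).
PS = (0.19191 − 0.084708) / 0.91529 ≈ 0.1171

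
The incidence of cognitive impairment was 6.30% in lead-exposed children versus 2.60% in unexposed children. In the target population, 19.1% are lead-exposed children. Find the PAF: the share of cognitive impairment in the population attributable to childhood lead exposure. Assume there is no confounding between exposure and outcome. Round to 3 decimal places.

p₁ = 0.063, p₀ = 0.026.
Overall risk P(Y=1) = π·p₁ + (1−π)·p₀ = 0.191×0.063 + 0.809×0.026 = 0.033067.
Under exogeneity, PAF = [P(Y=1) − p₀] / P(Y=1).
PAF = (0.033067 − 0.026) / 0.033067 ≈ 0.2137

PAF ≈ 0.214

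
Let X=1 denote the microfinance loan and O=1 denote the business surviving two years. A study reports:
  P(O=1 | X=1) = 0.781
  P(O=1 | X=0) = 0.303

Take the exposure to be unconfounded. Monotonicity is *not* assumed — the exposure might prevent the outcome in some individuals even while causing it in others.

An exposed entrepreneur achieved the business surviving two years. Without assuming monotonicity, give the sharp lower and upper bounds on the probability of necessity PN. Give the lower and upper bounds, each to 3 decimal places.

Let p₁ = 0.781, p₀ = 0.303.
Under exogeneity alone the bounds on PN are max{0,(p₁−p₀)/p₁} ≤ PN ≤ min{1,(1−p₀)/p₁}.
  lower = (p₁ − p₀)/p₁ = 0.478 / 0.781 ≈ 0.6120
  upper = min{1, (1 − p₀)/p₁} = 0.697 / 0.781 ≈ 0.8924

0.612 ≤ PN ≤ 0.892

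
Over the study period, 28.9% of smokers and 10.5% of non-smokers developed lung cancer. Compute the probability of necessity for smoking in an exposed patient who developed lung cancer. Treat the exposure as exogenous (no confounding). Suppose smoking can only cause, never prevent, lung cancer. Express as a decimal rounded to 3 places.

p₁ = 0.289, p₀ = 0.105.
Under exogeneity and monotonicity, PN = (p₁ − p₀) / p₁.
PN = (0.289 − 0.105) / 0.289 = 0.184 / 0.289 ≈ 0.6367

PN ≈ 0.637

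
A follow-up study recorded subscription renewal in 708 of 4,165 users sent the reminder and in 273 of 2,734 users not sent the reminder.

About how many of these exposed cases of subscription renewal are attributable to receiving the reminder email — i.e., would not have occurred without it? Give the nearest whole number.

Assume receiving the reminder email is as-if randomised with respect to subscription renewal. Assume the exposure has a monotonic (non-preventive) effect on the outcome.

p₁ = P(outcome | exposed) = 708/4165 = 0.16999
p₀ = P(outcome | unexposed) = 273/2734 = 0.099854
PN = (p₁ − p₀)/p₁ = (0.16999 − 0.099854) / 0.16999 ≈ 0.41258.
Attributable cases ≈ PN × (exposed cases) = 0.41258 × 708 ≈ 292.11.

about 292 cases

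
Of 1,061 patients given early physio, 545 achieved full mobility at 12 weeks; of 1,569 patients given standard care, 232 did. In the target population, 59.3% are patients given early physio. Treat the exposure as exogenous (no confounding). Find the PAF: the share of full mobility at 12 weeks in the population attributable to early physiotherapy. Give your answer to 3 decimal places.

PAF ≈ 0.595

p₁ = P(outcome | exposed) = 545/1061 = 0.51367
p₀ = P(outcome | unexposed) = 232/1569 = 0.14786
Overall risk P(Y=1) = π·p₁ + (1−π)·p₀ = 0.593×0.51367 + 0.407×0.14786 = 0.36479.
Under exogeneity, PAF = [P(Y=1) − p₀] / P(Y=1).
PAF = (0.36479 − 0.14786) / 0.36479 ≈ 0.5947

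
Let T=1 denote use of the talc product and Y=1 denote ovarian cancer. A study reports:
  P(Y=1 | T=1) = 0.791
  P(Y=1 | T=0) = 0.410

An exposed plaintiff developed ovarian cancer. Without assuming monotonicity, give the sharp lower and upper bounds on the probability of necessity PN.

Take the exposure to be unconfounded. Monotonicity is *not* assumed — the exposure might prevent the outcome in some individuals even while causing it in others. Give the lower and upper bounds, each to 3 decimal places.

Let p₁ = 0.791, p₀ = 0.41.
Under exogeneity alone the bounds on PN are max{0,(p₁−p₀)/p₁} ≤ PN ≤ min{1,(1−p₀)/p₁}.
  lower = (p₁ − p₀)/p₁ = 0.381 / 0.791 ≈ 0.4817
  upper = min{1, (1 − p₀)/p₁} = 0.59 / 0.791 ≈ 0.7459

0.482 ≤ PN ≤ 0.746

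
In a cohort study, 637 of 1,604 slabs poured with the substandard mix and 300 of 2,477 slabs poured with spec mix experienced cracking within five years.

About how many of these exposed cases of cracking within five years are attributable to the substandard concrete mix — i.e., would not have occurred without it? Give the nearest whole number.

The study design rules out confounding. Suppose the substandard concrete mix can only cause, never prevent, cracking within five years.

p₁ = P(outcome | exposed) = 637/1604 = 0.39713
p₀ = P(outcome | unexposed) = 300/2477 = 0.12111
PN = (p₁ − p₀)/p₁ = (0.39713 − 0.12111) / 0.39713 ≈ 0.69503.
Attributable cases ≈ PN × (exposed cases) = 0.69503 × 637 ≈ 442.73.

about 443 cases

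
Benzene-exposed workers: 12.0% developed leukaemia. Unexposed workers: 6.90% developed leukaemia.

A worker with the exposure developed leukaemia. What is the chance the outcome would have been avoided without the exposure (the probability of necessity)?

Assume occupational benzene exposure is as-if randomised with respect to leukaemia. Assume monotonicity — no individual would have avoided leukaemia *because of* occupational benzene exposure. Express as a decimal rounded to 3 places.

PN ≈ 0.425

p₁ = 0.12, p₀ = 0.069.
Under exogeneity and monotonicity, PN = (p₁ − p₀) / p₁.
PN = (0.12 − 0.069) / 0.12 = 0.051 / 0.12 ≈ 0.4250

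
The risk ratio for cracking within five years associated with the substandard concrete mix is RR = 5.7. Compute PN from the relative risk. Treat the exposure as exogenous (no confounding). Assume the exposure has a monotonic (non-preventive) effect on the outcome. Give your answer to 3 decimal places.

Under exogeneity and monotonicity, PN = (RR − 1) / RR = 1 − 1/RR.
PN = (5.7 − 1) / 5.7 = 4.7 / 5.7 ≈ 0.8246

PN ≈ 0.825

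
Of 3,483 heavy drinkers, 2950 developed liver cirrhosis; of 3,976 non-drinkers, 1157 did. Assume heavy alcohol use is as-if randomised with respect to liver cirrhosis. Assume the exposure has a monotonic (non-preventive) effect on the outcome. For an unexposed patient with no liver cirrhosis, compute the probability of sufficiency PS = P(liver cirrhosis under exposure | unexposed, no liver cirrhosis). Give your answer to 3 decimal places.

p₁ = P(outcome | exposed) = 2950/3483 = 0.84697
p₀ = P(outcome | unexposed) = 1157/3976 = 0.291
Under exogeneity and monotonicity, PS = (p₁ − p₀) / (1 − p₀).
PS = (0.84697 − 0.291) / (1 − 0.291) = 0.55598 / 0.709 ≈ 0.7842

PS ≈ 0.784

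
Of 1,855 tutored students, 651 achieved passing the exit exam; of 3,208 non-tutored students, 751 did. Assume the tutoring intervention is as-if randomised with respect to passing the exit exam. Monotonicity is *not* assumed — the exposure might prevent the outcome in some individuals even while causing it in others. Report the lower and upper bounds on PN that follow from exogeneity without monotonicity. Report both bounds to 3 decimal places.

p₁ = P(outcome | exposed) = 651/1855 = 0.35094
p₀ = P(outcome | unexposed) = 751/3208 = 0.2341
Under exogeneity alone the bounds on PN are max{0,(p₁−p₀)/p₁} ≤ PN ≤ min{1,(1−p₀)/p₁}.
  lower = (p₁ − p₀)/p₁ = 0.11684 / 0.35094 ≈ 0.3329
  upper = min{1, (1 − p₀)/p₁} = 0.7659 / 0.35094 ≈ 2.1824 → capped at 1

0.333 ≤ PN ≤ 1.000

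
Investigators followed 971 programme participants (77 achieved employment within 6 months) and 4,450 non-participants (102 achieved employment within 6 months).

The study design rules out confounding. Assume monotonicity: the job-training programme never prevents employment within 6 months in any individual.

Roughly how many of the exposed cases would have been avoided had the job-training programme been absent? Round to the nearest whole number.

about 55 cases

p₁ = P(outcome | exposed) = 77/971 = 0.0793
p₀ = P(outcome | unexposed) = 102/4450 = 0.022921
PN = (p₁ − p₀)/p₁ = (0.0793 − 0.022921) / 0.0793 ≈ 0.71095.
Attributable cases ≈ PN × (exposed cases) = 0.71095 × 77 ≈ 54.74.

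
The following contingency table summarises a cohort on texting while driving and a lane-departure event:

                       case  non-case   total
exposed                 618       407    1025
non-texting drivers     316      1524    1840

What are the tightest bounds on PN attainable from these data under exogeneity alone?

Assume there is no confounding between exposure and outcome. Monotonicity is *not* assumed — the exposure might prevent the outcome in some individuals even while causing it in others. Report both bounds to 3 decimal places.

p₁ = P(outcome | exposed) = 618/1025 = 0.60293
p₀ = P(outcome | unexposed) = 316/1840 = 0.17174
Under exogeneity alone the bounds on PN are max{0,(p₁−p₀)/p₁} ≤ PN ≤ min{1,(1−p₀)/p₁}.
  lower = (p₁ − p₀)/p₁ = 0.43119 / 0.60293 ≈ 0.7152
  upper = min{1, (1 − p₀)/p₁} = 0.82826 / 0.60293 ≈ 1.3737 → capped at 1

0.715 ≤ PN ≤ 1.000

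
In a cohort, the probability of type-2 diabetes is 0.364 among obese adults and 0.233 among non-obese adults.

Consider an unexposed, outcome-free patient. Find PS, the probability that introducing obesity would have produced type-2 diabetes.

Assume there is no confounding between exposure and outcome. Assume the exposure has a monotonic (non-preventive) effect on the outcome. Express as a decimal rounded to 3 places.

Let p₁ = 0.364, p₀ = 0.233.
Under exogeneity and monotonicity, PS = (p₁ − p₀) / (1 − p₀).
PS = (0.364 − 0.233) / (1 − 0.233) = 0.131 / 0.767 ≈ 0.1708

PS ≈ 0.171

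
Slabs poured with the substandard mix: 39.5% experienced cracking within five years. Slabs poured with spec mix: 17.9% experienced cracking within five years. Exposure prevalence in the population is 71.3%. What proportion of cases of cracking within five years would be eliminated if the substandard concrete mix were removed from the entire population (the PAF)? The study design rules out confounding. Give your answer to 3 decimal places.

p₁ = 0.395, p₀ = 0.179.
Overall risk P(Y=1) = π·p₁ + (1−π)·p₀ = 0.713×0.395 + 0.287×0.179 = 0.33301.
Under exogeneity, PAF = [P(Y=1) − p₀] / P(Y=1).
PAF = (0.33301 − 0.179) / 0.33301 ≈ 0.4625

PAF ≈ 0.462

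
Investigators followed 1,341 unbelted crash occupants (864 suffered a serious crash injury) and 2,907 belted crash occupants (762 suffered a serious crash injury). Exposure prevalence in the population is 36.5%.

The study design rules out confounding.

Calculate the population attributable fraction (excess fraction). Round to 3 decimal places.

PAF ≈ 0.347

p₁ = P(outcome | exposed) = 864/1341 = 0.6443
p₀ = P(outcome | unexposed) = 762/2907 = 0.26213
Overall risk P(Y=1) = π·p₁ + (1−π)·p₀ = 0.365×0.6443 + 0.635×0.26213 = 0.40162.
Under exogeneity, PAF = [P(Y=1) − p₀] / P(Y=1).
PAF = (0.40162 − 0.26213) / 0.40162 ≈ 0.3473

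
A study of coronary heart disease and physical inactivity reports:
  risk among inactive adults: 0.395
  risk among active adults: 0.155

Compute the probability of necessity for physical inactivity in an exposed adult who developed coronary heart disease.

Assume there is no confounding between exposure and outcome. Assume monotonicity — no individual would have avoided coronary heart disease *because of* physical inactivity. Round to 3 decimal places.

PN ≈ 0.608

Let p₁ = 0.395, p₀ = 0.155.
Under exogeneity and monotonicity, PN = (p₁ − p₀) / p₁.
PN = (0.395 − 0.155) / 0.395 = 0.24 / 0.395 ≈ 0.6076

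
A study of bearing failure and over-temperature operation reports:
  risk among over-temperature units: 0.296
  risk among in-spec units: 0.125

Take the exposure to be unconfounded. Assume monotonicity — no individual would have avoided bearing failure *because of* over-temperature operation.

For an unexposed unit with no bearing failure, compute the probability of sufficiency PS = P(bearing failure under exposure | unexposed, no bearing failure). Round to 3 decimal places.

PS ≈ 0.195

Let p₁ = 0.296, p₀ = 0.125.
Under exogeneity and monotonicity, PS = (p₁ − p₀) / (1 − p₀).
PS = (0.296 − 0.125) / (1 − 0.125) = 0.171 / 0.875 ≈ 0.1954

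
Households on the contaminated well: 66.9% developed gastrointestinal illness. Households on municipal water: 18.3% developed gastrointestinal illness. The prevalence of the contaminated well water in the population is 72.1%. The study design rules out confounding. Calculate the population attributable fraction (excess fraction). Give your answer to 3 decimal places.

PAF ≈ 0.657

p₁ = 0.669, p₀ = 0.183.
Overall risk P(Y=1) = π·p₁ + (1−π)·p₀ = 0.721×0.669 + 0.279×0.183 = 0.53341.
Under exogeneity, PAF = [P(Y=1) − p₀] / P(Y=1).
PAF = (0.53341 − 0.183) / 0.53341 ≈ 0.6569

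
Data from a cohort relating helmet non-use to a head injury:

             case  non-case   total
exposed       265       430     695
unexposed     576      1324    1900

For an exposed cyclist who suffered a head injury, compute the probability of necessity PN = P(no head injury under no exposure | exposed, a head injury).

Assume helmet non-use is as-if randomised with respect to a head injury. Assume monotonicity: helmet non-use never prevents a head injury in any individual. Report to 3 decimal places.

p₁ = P(outcome | exposed) = 265/695 = 0.38129
p₀ = P(outcome | unexposed) = 576/1900 = 0.30316
Under exogeneity and monotonicity, PN = (p₁ − p₀)/p₁.
PN = (0.38129 − 0.30316) / 0.38129 ≈ 0.2049

PN ≈ 0.205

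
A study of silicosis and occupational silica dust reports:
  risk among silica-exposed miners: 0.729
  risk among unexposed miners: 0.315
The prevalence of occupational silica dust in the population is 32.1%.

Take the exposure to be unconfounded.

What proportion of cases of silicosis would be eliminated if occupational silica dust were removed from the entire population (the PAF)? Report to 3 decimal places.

Let p₁ = 0.729, p₀ = 0.315.
Overall risk P(Y=1) = π·p₁ + (1−π)·p₀ = 0.321×0.729 + 0.679×0.315 = 0.44789.
Under exogeneity, PAF = [P(Y=1) − p₀] / P(Y=1).
PAF = (0.44789 − 0.315) / 0.44789 ≈ 0.2967

PAF ≈ 0.297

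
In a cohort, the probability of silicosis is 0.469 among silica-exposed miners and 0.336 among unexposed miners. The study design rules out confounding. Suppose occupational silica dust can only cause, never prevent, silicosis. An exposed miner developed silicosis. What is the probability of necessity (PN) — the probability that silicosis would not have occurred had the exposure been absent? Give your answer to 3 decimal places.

Let p₁ = 0.469, p₀ = 0.336.
Under exogeneity and monotonicity, PN = (p₁ − p₀) / p₁.
PN = (0.469 − 0.336) / 0.469 = 0.133 / 0.469 ≈ 0.2836

PN ≈ 0.284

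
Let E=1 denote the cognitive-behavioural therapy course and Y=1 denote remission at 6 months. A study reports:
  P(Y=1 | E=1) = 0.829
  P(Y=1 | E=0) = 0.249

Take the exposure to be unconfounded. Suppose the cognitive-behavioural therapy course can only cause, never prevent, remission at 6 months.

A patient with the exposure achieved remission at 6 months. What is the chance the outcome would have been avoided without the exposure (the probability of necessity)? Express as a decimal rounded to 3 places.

PN ≈ 0.700

Let p₁ = 0.829, p₀ = 0.249.
Under exogeneity and monotonicity, PN = (p₁ − p₀) / p₁.
PN = (0.829 − 0.249) / 0.829 = 0.58 / 0.829 ≈ 0.6996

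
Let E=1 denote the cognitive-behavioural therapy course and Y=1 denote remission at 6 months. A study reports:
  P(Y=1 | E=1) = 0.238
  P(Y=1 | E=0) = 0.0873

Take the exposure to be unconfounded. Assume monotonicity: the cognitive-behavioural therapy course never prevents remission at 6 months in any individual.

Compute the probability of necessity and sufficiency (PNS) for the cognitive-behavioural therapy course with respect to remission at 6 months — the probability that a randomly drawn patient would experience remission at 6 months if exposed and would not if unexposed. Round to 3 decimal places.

PNS ≈ 0.151

Let p₁ = 0.238, p₀ = 0.0873.
Under exogeneity and monotonicity, PNS = p₁ − p₀.
PNS = 0.238 − 0.0873 = 0.1507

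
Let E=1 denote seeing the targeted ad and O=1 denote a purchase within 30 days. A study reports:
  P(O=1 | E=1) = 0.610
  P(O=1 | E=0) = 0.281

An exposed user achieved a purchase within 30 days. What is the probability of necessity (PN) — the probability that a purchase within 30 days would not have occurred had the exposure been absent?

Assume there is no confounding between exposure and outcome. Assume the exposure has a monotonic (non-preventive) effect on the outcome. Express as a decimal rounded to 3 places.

Let p₁ = 0.61, p₀ = 0.281.
Under exogeneity and monotonicity, PN = (p₁ − p₀) / p₁.
PN = (0.61 − 0.281) / 0.61 = 0.329 / 0.61 ≈ 0.5393

PN ≈ 0.539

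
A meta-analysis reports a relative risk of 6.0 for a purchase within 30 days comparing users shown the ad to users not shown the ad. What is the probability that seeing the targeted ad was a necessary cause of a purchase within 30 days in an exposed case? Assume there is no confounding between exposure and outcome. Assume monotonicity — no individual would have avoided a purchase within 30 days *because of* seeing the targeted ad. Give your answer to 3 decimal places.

PN ≈ 0.833

Under exogeneity and monotonicity, PN = (RR − 1) / RR = 1 − 1/RR.
PN = (6.0 − 1) / 6.0 = 5 / 6.0 ≈ 0.8333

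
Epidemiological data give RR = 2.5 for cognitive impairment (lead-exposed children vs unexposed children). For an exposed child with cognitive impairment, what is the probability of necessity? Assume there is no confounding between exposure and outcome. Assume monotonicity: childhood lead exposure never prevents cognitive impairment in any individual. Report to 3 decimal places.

Under exogeneity and monotonicity, PN = (RR − 1) / RR = 1 − 1/RR.
PN = (2.5 − 1) / 2.5 = 1.5 / 2.5 ≈ 0.6000

PN ≈ 0.600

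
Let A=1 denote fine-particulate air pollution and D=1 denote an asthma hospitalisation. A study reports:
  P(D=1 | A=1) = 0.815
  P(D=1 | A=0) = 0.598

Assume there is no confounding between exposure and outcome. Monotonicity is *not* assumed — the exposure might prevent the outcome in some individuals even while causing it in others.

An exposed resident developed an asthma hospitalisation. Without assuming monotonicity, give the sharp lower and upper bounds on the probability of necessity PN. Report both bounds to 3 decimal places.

Let p₁ = 0.815, p₀ = 0.598.
Under exogeneity alone the bounds on PN are max{0,(p₁−p₀)/p₁} ≤ PN ≤ min{1,(1−p₀)/p₁}.
  lower = (p₁ − p₀)/p₁ = 0.217 / 0.815 ≈ 0.2663
  upper = min{1, (1 − p₀)/p₁} = 0.402 / 0.815 ≈ 0.4933

0.266 ≤ PN ≤ 0.493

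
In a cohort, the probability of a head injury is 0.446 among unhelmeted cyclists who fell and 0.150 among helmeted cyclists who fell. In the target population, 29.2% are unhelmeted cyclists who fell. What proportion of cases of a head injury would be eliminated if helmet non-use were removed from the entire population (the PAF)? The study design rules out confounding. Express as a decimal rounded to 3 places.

Let p₁ = 0.446, p₀ = 0.15.
Overall risk P(Y=1) = π·p₁ + (1−π)·p₀ = 0.292×0.446 + 0.708×0.15 = 0.23643.
Under exogeneity, PAF = [P(Y=1) − p₀] / P(Y=1).
PAF = (0.23643 − 0.15) / 0.23643 ≈ 0.3656

PAF ≈ 0.366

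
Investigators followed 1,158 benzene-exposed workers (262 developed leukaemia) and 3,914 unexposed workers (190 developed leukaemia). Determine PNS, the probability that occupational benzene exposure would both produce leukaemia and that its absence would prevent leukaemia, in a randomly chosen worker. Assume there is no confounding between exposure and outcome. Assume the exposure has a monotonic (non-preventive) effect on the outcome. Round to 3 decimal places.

PNS ≈ 0.178

p₁ = P(outcome | exposed) = 262/1158 = 0.22625
p₀ = P(outcome | unexposed) = 190/3914 = 0.048544
Under exogeneity and monotonicity, PNS = p₁ − p₀.
PNS = 0.22625 − 0.048544 = 0.17771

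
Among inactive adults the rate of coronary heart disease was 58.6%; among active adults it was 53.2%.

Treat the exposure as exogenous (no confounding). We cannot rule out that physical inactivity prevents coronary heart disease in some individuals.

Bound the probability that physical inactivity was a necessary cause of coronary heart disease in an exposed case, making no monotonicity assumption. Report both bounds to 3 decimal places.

0.092 ≤ PN ≤ 0.799

p₁ = 0.586, p₀ = 0.532.
Under exogeneity alone the bounds on PN are max{0,(p₁−p₀)/p₁} ≤ PN ≤ min{1,(1−p₀)/p₁}.
  lower = (p₁ − p₀)/p₁ = 0.054 / 0.586 ≈ 0.0922
  upper = min{1, (1 − p₀)/p₁} = 0.468 / 0.586 ≈ 0.7986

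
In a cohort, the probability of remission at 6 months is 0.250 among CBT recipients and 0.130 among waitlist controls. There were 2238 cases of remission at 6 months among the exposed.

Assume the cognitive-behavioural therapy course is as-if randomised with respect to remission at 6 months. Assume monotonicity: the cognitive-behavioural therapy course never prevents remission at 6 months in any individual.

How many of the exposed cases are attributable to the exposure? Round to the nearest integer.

about 1074 cases

Let p₁ = 0.25, p₀ = 0.13.
PN = (p₁ − p₀)/p₁ = (0.25 − 0.13) / 0.25 ≈ 0.48000.
Attributable cases ≈ PN × (exposed cases) = 0.48000 × 2238 ≈ 1074.24.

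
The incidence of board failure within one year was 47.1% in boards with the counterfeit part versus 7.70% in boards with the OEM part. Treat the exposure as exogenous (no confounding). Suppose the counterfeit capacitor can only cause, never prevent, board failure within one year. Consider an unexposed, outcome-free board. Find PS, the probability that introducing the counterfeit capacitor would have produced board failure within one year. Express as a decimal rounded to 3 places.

PS ≈ 0.427

p₁ = 0.471, p₀ = 0.077.
Under exogeneity and monotonicity, PS = (p₁ − p₀) / (1 − p₀).
PS = (0.471 − 0.077) / (1 − 0.077) = 0.394 / 0.923 ≈ 0.4269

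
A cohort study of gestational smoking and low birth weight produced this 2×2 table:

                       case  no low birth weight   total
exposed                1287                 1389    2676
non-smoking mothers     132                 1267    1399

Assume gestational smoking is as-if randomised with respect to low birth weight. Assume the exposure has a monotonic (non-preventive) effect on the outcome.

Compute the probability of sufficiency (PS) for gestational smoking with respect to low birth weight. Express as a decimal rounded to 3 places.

p₁ = P(outcome | exposed) = 1287/2676 = 0.48094
p₀ = P(outcome | unexposed) = 132/1399 = 0.094353
Under exogeneity and monotonicity, PS = (p₁ − p₀) / (1 − p₀).
PS = (0.48094 − 0.094353) / (1 − 0.094353) = 0.38659 / 0.90565 ≈ 0.4269

PS ≈ 0.427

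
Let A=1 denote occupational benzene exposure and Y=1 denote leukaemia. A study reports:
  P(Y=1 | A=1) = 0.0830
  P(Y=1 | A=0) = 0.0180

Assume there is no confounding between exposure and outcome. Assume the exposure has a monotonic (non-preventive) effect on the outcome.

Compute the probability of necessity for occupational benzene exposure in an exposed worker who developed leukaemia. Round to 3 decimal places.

Let p₁ = 0.083, p₀ = 0.018.
Under exogeneity and monotonicity, PN = (p₁ − p₀) / p₁.
PN = (0.083 − 0.018) / 0.083 = 0.065 / 0.083 ≈ 0.7831

PN ≈ 0.783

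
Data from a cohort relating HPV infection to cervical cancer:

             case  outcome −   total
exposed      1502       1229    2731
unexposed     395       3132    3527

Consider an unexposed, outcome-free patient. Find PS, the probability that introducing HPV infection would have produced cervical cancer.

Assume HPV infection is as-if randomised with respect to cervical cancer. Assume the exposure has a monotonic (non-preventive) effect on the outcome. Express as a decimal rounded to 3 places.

PS ≈ 0.493

p₁ = P(outcome | exposed) = 1502/2731 = 0.54998
p₀ = P(outcome | unexposed) = 395/3527 = 0.11199
Under exogeneity and monotonicity, PS = (p₁ − p₀) / (1 − p₀).
PS = (0.54998 − 0.11199) / (1 − 0.11199) = 0.43799 / 0.88801 ≈ 0.4932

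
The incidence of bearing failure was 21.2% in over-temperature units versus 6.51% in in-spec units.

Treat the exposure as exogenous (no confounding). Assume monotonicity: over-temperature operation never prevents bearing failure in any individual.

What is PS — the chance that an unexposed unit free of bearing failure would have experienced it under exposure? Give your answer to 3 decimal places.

PS ≈ 0.157

p₁ = 0.212, p₀ = 0.0651.
Under exogeneity and monotonicity, PS = (p₁ − p₀) / (1 − p₀).
PS = (0.212 − 0.0651) / (1 − 0.0651) = 0.1469 / 0.9349 ≈ 0.1571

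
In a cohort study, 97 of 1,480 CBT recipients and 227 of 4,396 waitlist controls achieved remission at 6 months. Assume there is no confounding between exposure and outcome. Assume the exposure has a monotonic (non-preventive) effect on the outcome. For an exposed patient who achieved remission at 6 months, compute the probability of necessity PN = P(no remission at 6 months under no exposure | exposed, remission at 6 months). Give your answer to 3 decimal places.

p₁ = P(outcome | exposed) = 97/1480 = 0.065541
p₀ = P(outcome | unexposed) = 227/4396 = 0.051638
Under exogeneity and monotonicity, PN = (p₁ − p₀) / p₁.
PN = (0.065541 − 0.051638) / 0.065541 = 0.013903 / 0.065541 ≈ 0.2121

PN ≈ 0.212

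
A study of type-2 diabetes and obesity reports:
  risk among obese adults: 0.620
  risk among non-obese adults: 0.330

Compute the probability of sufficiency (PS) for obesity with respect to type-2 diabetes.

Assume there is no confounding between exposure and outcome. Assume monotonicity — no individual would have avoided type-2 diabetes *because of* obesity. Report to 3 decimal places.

Let p₁ = 0.62, p₀ = 0.33.
Under exogeneity and monotonicity, PS = (p₁ − p₀) / (1 − p₀).
PS = (0.62 − 0.33) / (1 − 0.33) = 0.29 / 0.67 ≈ 0.4328

PS ≈ 0.433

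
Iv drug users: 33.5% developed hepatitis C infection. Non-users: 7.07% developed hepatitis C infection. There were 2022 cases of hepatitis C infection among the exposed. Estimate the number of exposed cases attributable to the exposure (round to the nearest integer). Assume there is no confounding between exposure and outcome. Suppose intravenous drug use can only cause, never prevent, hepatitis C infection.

p₁ = 0.335, p₀ = 0.0707.
PN = (p₁ − p₀)/p₁ = (0.335 − 0.0707) / 0.335 ≈ 0.78896.
Attributable cases ≈ PN × (exposed cases) = 0.78896 × 2022 ≈ 1595.27.

about 1595 cases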